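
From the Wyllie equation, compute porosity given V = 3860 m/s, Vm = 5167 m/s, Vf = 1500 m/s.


1/V - 1/Vm = 1/3860 - 1/5167 = 6.553e-05
1/Vf - 1/Vm = 1/1500 - 1/5167 = 0.00047313
phi = 6.553e-05 / 0.00047313 = 0.1385

0.1385


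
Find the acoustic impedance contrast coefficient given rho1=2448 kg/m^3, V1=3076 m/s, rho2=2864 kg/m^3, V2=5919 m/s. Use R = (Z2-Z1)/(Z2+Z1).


Z1 = 2448 * 3076 = 7530048
Z2 = 2864 * 5919 = 16952016
R = (16952016 - 7530048) / (16952016 + 7530048) = 9421968 / 24482064 = 0.3849

0.3849


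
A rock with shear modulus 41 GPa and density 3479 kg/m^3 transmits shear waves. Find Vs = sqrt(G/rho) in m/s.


Convert G to Pa: G = 41e9 Pa
Compute G/rho = 41e9 / 3479 = 11784995.6884
Vs = sqrt(11784995.6884) = 3432.93 m/s

3432.93


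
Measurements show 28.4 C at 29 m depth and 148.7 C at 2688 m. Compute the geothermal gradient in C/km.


dT = 148.7 - 28.4 = 120.3 C
dz = 2688 - 29 = 2659 m
gradient = dT/dz * 1000 = 120.3/2659 * 1000 = 45.2426 C/km

45.2426


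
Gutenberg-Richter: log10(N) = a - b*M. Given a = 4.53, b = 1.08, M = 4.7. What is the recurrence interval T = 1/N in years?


log10(N) = 4.53 - 1.08*4.7 = -0.546
N = 10^-0.546 = 0.284446
T = 1/N = 1/0.284446 = 3.5156 years

3.5156


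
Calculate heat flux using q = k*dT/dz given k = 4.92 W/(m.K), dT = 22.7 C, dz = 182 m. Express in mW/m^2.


q = k * dT / dz * 1000
= 4.92 * 22.7 / 182 * 1000
= 0.613648 * 1000
= 613.6484 mW/m^2

613.6484


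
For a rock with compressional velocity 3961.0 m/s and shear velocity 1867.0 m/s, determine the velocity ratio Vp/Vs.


Vp/Vs = 3961.0 / 1867.0
= 2.1216

2.1216


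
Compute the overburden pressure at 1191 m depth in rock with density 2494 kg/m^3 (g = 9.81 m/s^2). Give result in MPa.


P = rho * g * z / 1e6
= 2494 * 9.81 * 1191 / 1e6
= 29139172.74 / 1e6
= 29.1392 MPa

29.1392


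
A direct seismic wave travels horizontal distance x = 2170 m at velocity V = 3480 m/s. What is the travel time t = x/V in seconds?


t = x / V
= 2170 / 3480
= 0.6236 s

0.6236


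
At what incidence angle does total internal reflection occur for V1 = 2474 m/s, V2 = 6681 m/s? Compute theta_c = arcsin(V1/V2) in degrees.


V1/V2 = 2474/6681 = 0.370304
theta_c = arcsin(0.370304) = 21.7344 degrees

21.7344


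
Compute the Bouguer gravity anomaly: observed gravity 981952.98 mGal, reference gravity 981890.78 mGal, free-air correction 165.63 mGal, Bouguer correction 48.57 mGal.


BA = g_obs - g_ref + FAC - BC
= 981952.98 - 981890.78 + 165.63 - 48.57
= 179.26 mGal

179.26


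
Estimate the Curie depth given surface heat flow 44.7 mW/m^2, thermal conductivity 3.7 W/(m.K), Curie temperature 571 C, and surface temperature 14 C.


T_Curie - T_surf = 571 - 14 = 557 C
Convert q to W/m^2: 44.7 mW/m^2 = 0.0447 W/m^2
d = 557 * 3.7 / 0.0447 = 46105.15 m

46105.15


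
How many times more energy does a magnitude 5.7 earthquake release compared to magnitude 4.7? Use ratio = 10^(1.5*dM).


M2 - M1 = 5.7 - 4.7 = 1.0
1.5 * 1.0 = 1.5
ratio = 10^1.5 = 31.62

31.62


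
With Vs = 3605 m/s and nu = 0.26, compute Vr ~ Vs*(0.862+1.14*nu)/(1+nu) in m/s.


Numerator factor = 0.862 + 1.14*0.26 = 1.1584
Denominator = 1 + 0.26 = 1.26
Vr = 3605 * 1.1584 / 1.26 = 3314.31 m/s

3314.31


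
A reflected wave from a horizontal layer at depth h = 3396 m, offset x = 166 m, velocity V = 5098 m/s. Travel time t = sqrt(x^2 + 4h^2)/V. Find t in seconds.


x^2 + 4h^2 = 166^2 + 4*3396^2 = 27556 + 46131264 = 46158820
sqrt(46158820) = 6794.0283
t = 6794.0283 / 5098 = 1.3327 s

1.3327


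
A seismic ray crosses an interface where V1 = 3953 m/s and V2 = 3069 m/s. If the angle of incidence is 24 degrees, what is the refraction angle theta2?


sin(theta1) = sin(24 deg) = 0.406737
sin(theta2) = V2/V1 * sin(theta1) = 3069/3953 * 0.406737 = 0.315779
theta2 = arcsin(0.315779) = 18.4079 degrees

18.4079


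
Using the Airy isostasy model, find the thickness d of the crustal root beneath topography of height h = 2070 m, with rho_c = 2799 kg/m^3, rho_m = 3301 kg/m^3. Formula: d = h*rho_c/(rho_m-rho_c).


rho_m - rho_c = 3301 - 2799 = 502
d = 2070 * 2799 / 502
= 5793930 / 502
= 11541.69 m

11541.69


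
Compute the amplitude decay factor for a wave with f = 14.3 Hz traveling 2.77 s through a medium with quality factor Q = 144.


pi*f*t/Q = pi*14.3*2.77/144 = 0.864178
A/A0 = exp(-0.864178) = 0.421398

0.421398


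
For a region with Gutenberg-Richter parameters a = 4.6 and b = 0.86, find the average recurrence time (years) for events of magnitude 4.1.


log10(N) = 4.6 - 0.86*4.1 = 1.074
N = 10^1.074 = 11.857687
T = 1/N = 1/11.857687 = 0.0843 years

0.0843


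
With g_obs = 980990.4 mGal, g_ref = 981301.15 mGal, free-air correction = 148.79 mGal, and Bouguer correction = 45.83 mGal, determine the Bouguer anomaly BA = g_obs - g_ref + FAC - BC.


BA = g_obs - g_ref + FAC - BC
= 980990.4 - 981301.15 + 148.79 - 45.83
= -207.79 mGal

-207.79


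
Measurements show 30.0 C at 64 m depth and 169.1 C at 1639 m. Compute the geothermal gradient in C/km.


dT = 169.1 - 30.0 = 139.1 C
dz = 1639 - 64 = 1575 m
gradient = dT/dz * 1000 = 139.1/1575 * 1000 = 88.3175 C/km

88.3175


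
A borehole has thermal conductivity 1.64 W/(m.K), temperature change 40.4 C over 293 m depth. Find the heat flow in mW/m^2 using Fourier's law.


q = k * dT / dz * 1000
= 1.64 * 40.4 / 293 * 1000
= 0.22613 * 1000
= 226.1297 mW/m^2

226.1297


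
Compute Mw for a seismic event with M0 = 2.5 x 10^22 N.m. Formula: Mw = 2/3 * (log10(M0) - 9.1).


log10(M0) = log10(2.5 x 10^22) = 22.3979
Mw = 2/3 * (22.3979 - 9.1)
= 2/3 * 13.2979
= 8.87

8.87


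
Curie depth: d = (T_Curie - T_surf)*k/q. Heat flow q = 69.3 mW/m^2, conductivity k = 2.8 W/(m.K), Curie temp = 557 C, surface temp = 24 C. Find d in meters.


T_Curie - T_surf = 557 - 24 = 533 C
Convert q to W/m^2: 69.3 mW/m^2 = 0.0693 W/m^2
d = 533 * 2.8 / 0.0693 = 21535.35 m

21535.35


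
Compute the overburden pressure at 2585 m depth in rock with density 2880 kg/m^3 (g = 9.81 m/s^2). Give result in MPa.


P = rho * g * z / 1e6
= 2880 * 9.81 * 2585 / 1e6
= 73033488.0 / 1e6
= 73.0335 MPa

73.0335


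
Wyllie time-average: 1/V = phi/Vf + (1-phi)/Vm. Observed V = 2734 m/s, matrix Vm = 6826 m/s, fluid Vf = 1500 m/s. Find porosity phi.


1/V - 1/Vm = 1/2734 - 1/6826 = 0.00021927
1/Vf - 1/Vm = 1/1500 - 1/6826 = 0.00052017
phi = 0.00021927 / 0.00052017 = 0.4215

0.4215


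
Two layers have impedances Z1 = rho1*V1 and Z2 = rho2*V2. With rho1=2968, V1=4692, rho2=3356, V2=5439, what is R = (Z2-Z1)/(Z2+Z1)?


Z1 = 2968 * 4692 = 13925856
Z2 = 3356 * 5439 = 18253284
R = (18253284 - 13925856) / (18253284 + 13925856) = 4327428 / 32179140 = 0.1345

0.1345


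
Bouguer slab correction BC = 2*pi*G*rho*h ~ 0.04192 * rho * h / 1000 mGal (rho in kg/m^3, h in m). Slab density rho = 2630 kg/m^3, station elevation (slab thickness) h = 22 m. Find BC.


BC = 0.04192 * rho * h / 1000
= 0.04192 * 2630 * 22 / 1000
= 2.4255 mGal

2.4255


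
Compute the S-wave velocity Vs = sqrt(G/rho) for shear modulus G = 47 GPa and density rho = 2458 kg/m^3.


Convert G to Pa: G = 47e9 Pa
Compute G/rho = 47e9 / 2458 = 19121236.7779
Vs = sqrt(19121236.7779) = 4372.78 m/s

4372.78


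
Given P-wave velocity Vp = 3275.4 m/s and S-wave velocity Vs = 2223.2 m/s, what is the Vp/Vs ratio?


Vp/Vs = 3275.4 / 2223.2
= 1.4733

1.4733


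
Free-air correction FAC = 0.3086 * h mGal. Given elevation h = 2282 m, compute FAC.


FAC = 0.3086 * h
= 0.3086 * 2282
= 704.2252 mGal

704.2252


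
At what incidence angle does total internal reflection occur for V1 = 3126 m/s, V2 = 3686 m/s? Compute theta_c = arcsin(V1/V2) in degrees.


V1/V2 = 3126/3686 = 0.848074
theta_c = arcsin(0.848074) = 58.0028 degrees

58.0028


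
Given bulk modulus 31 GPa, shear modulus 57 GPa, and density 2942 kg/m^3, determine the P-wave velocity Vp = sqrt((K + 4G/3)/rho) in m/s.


First compute the effective modulus:
K + 4G/3 = 31e9 + 4*57e9/3 = 107000000000.0 Pa
Then divide by density:
107000000000.0 / 2942 = 36369816.4514 Pa/(kg/m^3)
Take the square root:
Vp = sqrt(36369816.4514) = 6030.74 m/s

6030.74


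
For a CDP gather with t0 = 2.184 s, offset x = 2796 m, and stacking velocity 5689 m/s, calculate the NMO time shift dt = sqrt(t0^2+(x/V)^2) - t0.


x/Vnmo = 2796/5689 = 0.491475
(x/Vnmo)^2 = 0.241547
t0^2 = 4.769856
sqrt(4.769856 + 0.241547) = 2.238616
dt = 2.238616 - 2.184 = 0.054616

0.054616


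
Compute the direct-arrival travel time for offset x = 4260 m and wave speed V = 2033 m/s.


t = x / V
= 4260 / 2033
= 2.0954 s

2.0954


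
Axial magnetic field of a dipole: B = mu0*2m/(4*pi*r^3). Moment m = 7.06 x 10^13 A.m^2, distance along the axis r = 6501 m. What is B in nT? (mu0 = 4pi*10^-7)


m = 7.06 x 10^13 = 70600000000000 A.m^2
2m = 141200000000000 A.m^2
r^3 = 6501^3 = 274751769501
B = (4pi*10^-7) * 141200000000000 / (4*pi * 274751769501) * 1e9
= 177437153.074752 / 3452632562500.55 * 1e9
= 51391.8437 nT

51391.8437


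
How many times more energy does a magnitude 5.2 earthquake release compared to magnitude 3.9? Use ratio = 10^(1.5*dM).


M2 - M1 = 5.2 - 3.9 = 1.3
1.5 * 1.3 = 1.95
ratio = 10^1.95 = 89.13

89.13


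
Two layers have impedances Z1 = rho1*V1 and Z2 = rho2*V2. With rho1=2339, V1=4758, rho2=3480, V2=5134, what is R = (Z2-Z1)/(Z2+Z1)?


Z1 = 2339 * 4758 = 11128962
Z2 = 3480 * 5134 = 17866320
R = (17866320 - 11128962) / (17866320 + 11128962) = 6737358 / 28995282 = 0.2324

0.2324


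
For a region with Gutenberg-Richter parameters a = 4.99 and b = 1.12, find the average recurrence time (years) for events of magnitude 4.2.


log10(N) = 4.99 - 1.12*4.2 = 0.286
N = 10^0.286 = 1.931968
T = 1/N = 1/1.931968 = 0.5176 years

0.5176


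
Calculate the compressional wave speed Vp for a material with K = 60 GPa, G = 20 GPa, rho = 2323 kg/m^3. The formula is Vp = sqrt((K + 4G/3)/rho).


First compute the effective modulus:
K + 4G/3 = 60e9 + 4*20e9/3 = 86666666666.67 Pa
Then divide by density:
86666666666.67 / 2323 = 37308078.634 Pa/(kg/m^3)
Take the square root:
Vp = sqrt(37308078.634) = 6108.03 m/s

6108.03


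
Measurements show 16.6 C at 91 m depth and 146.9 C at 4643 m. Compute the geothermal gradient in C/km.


dT = 146.9 - 16.6 = 130.3 C
dz = 4643 - 91 = 4552 m
gradient = dT/dz * 1000 = 130.3/4552 * 1000 = 28.6248 C/km

28.6248


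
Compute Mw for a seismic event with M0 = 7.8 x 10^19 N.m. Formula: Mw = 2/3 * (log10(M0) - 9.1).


log10(M0) = log10(7.8 x 10^19) = 19.8921
Mw = 2/3 * (19.8921 - 9.1)
= 2/3 * 10.7921
= 7.19

7.19


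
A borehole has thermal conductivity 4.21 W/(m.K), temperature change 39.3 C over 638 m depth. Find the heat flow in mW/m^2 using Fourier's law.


q = k * dT / dz * 1000
= 4.21 * 39.3 / 638 * 1000
= 0.259331 * 1000
= 259.3307 mW/m^2

259.3307


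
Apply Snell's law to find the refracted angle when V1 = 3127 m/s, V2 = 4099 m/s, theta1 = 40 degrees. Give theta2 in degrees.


sin(theta1) = sin(40 deg) = 0.642788
sin(theta2) = V2/V1 * sin(theta1) = 4099/3127 * 0.642788 = 0.842592
theta2 = arcsin(0.842592) = 57.4149 degrees

57.4149


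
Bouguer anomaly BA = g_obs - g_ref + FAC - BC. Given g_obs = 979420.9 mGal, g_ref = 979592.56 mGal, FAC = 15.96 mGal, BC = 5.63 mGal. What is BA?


BA = g_obs - g_ref + FAC - BC
= 979420.9 - 979592.56 + 15.96 - 5.63
= -161.33 mGal

-161.33


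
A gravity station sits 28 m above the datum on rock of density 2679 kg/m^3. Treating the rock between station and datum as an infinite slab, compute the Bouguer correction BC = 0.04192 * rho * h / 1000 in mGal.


BC = 0.04192 * rho * h / 1000
= 0.04192 * 2679 * 28 / 1000
= 3.1445 mGal

3.1445


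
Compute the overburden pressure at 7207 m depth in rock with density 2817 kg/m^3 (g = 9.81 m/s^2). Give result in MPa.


P = rho * g * z / 1e6
= 2817 * 9.81 * 7207 / 1e6
= 199163787.39 / 1e6
= 199.1638 MPa

199.1638


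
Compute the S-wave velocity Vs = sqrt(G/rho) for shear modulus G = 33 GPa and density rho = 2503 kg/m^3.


Convert G to Pa: G = 33e9 Pa
Compute G/rho = 33e9 / 2503 = 13184178.9852
Vs = sqrt(13184178.9852) = 3631.0 m/s

3631.0


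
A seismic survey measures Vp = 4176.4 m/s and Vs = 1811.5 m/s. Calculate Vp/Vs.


Vp/Vs = 4176.4 / 1811.5
= 2.3055

2.3055


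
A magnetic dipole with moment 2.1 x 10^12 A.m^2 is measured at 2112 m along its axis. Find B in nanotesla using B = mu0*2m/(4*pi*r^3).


m = 2.1 x 10^12 = 2100000000000 A.m^2
2m = 4200000000000 A.m^2
r^3 = 2112^3 = 9420668928
B = (4pi*10^-7) * 4200000000000 / (4*pi * 9420668928) * 1e9
= 5277875.658031 / 118383617184.43 * 1e9
= 44582.8214 nT

44582.8214


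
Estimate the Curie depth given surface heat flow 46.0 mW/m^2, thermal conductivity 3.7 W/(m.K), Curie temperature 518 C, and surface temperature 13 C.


T_Curie - T_surf = 518 - 13 = 505 C
Convert q to W/m^2: 46.0 mW/m^2 = 0.046 W/m^2
d = 505 * 3.7 / 0.046 = 40619.57 m

40619.57


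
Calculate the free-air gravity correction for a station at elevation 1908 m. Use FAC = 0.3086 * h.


FAC = 0.3086 * h
= 0.3086 * 1908
= 588.8088 mGal

588.8088


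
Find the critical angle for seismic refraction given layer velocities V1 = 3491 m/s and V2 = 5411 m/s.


V1/V2 = 3491/5411 = 0.645167
theta_c = arcsin(0.645167) = 40.1782 degrees

40.1782


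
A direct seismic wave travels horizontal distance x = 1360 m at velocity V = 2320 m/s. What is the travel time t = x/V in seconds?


t = x / V
= 1360 / 2320
= 0.5862 s

0.5862


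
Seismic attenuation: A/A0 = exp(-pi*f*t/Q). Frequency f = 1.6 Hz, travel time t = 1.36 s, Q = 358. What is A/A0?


pi*f*t/Q = pi*1.6*1.36/358 = 0.019095
A/A0 = exp(-0.019095) = 0.981086

0.981086


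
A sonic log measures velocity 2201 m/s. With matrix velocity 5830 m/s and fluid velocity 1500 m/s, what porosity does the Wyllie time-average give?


1/V - 1/Vm = 1/2201 - 1/5830 = 0.00028281
1/Vf - 1/Vm = 1/1500 - 1/5830 = 0.00049514
phi = 0.00028281 / 0.00049514 = 0.5712

0.5712


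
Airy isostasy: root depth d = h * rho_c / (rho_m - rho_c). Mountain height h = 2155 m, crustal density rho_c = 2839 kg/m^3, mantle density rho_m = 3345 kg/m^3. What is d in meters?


rho_m - rho_c = 3345 - 2839 = 506
d = 2155 * 2839 / 506
= 6118045 / 506
= 12091.0 m

12091.0


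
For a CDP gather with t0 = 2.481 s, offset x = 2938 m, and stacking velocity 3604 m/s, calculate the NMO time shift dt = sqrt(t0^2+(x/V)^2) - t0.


x/Vnmo = 2938/3604 = 0.815205
(x/Vnmo)^2 = 0.66456
t0^2 = 6.155361
sqrt(6.155361 + 0.66456) = 2.611498
dt = 2.611498 - 2.481 = 0.130498

0.130498


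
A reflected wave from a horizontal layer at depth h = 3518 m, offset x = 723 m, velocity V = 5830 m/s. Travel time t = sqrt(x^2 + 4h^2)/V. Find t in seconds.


x^2 + 4h^2 = 723^2 + 4*3518^2 = 522729 + 49505296 = 50028025
sqrt(50028025) = 7073.0492
t = 7073.0492 / 5830 = 1.2132 s

1.2132


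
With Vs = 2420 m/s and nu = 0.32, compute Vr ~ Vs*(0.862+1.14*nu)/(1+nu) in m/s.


Numerator factor = 0.862 + 1.14*0.32 = 1.2268
Denominator = 1 + 0.32 = 1.32
Vr = 2420 * 1.2268 / 1.32 = 2249.13 m/s

2249.13


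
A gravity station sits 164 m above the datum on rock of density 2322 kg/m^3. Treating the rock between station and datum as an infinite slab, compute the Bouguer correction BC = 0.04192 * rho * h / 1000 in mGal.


BC = 0.04192 * rho * h / 1000
= 0.04192 * 2322 * 164 / 1000
= 15.9635 mGal

15.9635


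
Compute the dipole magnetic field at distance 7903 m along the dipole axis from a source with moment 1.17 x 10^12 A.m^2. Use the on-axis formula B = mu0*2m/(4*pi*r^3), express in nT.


m = 1.17 x 10^12 = 1170000000000 A.m^2
2m = 2340000000000 A.m^2
r^3 = 7903^3 = 493600903327
B = (4pi*10^-7) * 2340000000000 / (4*pi * 493600903327) * 1e9
= 2940530.72376 / 6202771886789.56 * 1e9
= 474.0672 nT

474.0672


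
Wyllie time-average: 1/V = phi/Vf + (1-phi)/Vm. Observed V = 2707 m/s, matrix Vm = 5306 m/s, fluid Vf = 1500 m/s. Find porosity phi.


1/V - 1/Vm = 1/2707 - 1/5306 = 0.00018095
1/Vf - 1/Vm = 1/1500 - 1/5306 = 0.0004782
phi = 0.00018095 / 0.0004782 = 0.3784

0.3784


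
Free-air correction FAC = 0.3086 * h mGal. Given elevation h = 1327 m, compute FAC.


FAC = 0.3086 * h
= 0.3086 * 1327
= 409.5122 mGal

409.5122


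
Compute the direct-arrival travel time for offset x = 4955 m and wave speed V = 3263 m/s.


t = x / V
= 4955 / 3263
= 1.5185 s

1.5185


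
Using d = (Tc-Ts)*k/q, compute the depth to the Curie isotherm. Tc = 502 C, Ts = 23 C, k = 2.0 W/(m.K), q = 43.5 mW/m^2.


T_Curie - T_surf = 502 - 23 = 479 C
Convert q to W/m^2: 43.5 mW/m^2 = 0.0435 W/m^2
d = 479 * 2.0 / 0.0435 = 22022.99 m

22022.99


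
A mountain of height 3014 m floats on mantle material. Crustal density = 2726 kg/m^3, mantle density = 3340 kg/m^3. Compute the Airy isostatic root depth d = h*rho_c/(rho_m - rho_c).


rho_m - rho_c = 3340 - 2726 = 614
d = 3014 * 2726 / 614
= 8216164 / 614
= 13381.37 m

13381.37


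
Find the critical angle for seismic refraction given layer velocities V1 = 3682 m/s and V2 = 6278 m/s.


V1/V2 = 3682/6278 = 0.586493
theta_c = arcsin(0.586493) = 35.9085 degrees

35.9085


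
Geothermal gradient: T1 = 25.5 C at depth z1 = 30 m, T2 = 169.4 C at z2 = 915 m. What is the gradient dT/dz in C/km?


dT = 169.4 - 25.5 = 143.9 C
dz = 915 - 30 = 885 m
gradient = dT/dz * 1000 = 143.9/885 * 1000 = 162.5989 C/km

162.5989


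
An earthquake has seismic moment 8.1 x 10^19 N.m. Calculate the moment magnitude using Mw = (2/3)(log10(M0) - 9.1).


log10(M0) = log10(8.1 x 10^19) = 19.9085
Mw = 2/3 * (19.9085 - 9.1)
= 2/3 * 10.8085
= 7.21

7.21


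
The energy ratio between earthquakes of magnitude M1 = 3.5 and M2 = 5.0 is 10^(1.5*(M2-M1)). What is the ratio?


M2 - M1 = 5.0 - 3.5 = 1.5
1.5 * 1.5 = 2.25
ratio = 10^2.25 = 177.83

177.83


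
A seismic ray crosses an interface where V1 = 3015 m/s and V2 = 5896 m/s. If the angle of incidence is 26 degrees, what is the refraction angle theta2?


sin(theta1) = sin(26 deg) = 0.438371
sin(theta2) = V2/V1 * sin(theta1) = 5896/3015 * 0.438371 = 0.857259
theta2 = arcsin(0.857259) = 59.0102 degrees

59.0102


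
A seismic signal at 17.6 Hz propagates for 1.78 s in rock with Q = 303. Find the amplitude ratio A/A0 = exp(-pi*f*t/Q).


pi*f*t/Q = pi*17.6*1.78/303 = 0.324818
A/A0 = exp(-0.324818) = 0.722659

0.722659


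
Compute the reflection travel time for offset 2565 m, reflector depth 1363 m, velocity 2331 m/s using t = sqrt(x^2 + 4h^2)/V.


x^2 + 4h^2 = 2565^2 + 4*1363^2 = 6579225 + 7431076 = 14010301
sqrt(14010301) = 3743.0337
t = 3743.0337 / 2331 = 1.6058 s

1.6058


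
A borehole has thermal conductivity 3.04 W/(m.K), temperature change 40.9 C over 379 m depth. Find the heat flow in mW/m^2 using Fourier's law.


q = k * dT / dz * 1000
= 3.04 * 40.9 / 379 * 1000
= 0.328063 * 1000
= 328.0633 mW/m^2

328.0633


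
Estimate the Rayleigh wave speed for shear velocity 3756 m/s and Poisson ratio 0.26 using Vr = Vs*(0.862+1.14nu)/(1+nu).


Numerator factor = 0.862 + 1.14*0.26 = 1.1584
Denominator = 1 + 0.26 = 1.26
Vr = 3756 * 1.1584 / 1.26 = 3453.14 m/s

3453.14


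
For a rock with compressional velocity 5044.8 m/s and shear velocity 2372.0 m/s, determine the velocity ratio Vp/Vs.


Vp/Vs = 5044.8 / 2372.0
= 2.1268

2.1268


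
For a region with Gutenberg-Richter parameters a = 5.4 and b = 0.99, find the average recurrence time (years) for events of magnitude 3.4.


log10(N) = 5.4 - 0.99*3.4 = 2.034
N = 10^2.034 = 108.143395
T = 1/N = 1/108.143395 = 0.0092 years

0.0092


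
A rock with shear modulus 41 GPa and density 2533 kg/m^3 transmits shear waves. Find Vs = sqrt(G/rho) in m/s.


Convert G to Pa: G = 41e9 Pa
Compute G/rho = 41e9 / 2533 = 16186340.3079
Vs = sqrt(16186340.3079) = 4023.23 m/s

4023.23


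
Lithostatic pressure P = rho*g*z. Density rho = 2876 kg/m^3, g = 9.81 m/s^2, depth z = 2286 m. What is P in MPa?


P = rho * g * z / 1e6
= 2876 * 9.81 * 2286 / 1e6
= 64496198.16 / 1e6
= 64.4962 MPa

64.4962


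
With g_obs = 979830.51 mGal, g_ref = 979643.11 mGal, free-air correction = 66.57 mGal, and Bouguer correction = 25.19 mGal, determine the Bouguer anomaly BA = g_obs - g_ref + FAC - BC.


BA = g_obs - g_ref + FAC - BC
= 979830.51 - 979643.11 + 66.57 - 25.19
= 228.78 mGal

228.78


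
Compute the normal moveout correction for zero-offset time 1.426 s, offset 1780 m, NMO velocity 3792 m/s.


x/Vnmo = 1780/3792 = 0.469409
(x/Vnmo)^2 = 0.220345
t0^2 = 2.033476
sqrt(2.033476 + 0.220345) = 1.501273
dt = 1.501273 - 1.426 = 0.075273

0.075273


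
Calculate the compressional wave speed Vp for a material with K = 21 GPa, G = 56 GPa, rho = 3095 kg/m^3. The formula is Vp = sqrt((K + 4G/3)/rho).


First compute the effective modulus:
K + 4G/3 = 21e9 + 4*56e9/3 = 95666666666.67 Pa
Then divide by density:
95666666666.67 / 3095 = 30910070.0054 Pa/(kg/m^3)
Take the square root:
Vp = sqrt(30910070.0054) = 5559.68 m/s

5559.68


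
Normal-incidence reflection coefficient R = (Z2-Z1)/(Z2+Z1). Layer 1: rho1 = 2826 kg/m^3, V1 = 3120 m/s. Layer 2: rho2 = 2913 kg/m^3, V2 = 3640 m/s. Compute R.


Z1 = 2826 * 3120 = 8817120
Z2 = 2913 * 3640 = 10603320
R = (10603320 - 8817120) / (10603320 + 8817120) = 1786200 / 19420440 = 0.092

0.092


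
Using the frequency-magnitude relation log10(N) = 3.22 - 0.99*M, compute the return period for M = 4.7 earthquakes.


log10(N) = 3.22 - 0.99*4.7 = -1.433
N = 10^-1.433 = 0.036898
T = 1/N = 1/0.036898 = 27.1019 years

27.1019


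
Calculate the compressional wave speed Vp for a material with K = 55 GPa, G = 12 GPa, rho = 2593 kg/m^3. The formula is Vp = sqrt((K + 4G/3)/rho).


First compute the effective modulus:
K + 4G/3 = 55e9 + 4*12e9/3 = 71000000000.0 Pa
Then divide by density:
71000000000.0 / 2593 = 27381411.4925 Pa/(kg/m^3)
Take the square root:
Vp = sqrt(27381411.4925) = 5232.73 m/s

5232.73


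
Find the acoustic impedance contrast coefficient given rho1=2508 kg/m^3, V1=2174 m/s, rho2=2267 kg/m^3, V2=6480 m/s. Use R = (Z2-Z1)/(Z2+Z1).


Z1 = 2508 * 2174 = 5452392
Z2 = 2267 * 6480 = 14690160
R = (14690160 - 5452392) / (14690160 + 5452392) = 9237768 / 20142552 = 0.4586

0.4586


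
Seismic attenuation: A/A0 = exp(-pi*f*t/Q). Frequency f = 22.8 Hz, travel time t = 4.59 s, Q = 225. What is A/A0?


pi*f*t/Q = pi*22.8*4.59/225 = 1.461218
A/A0 = exp(-1.461218) = 0.231954

0.231954


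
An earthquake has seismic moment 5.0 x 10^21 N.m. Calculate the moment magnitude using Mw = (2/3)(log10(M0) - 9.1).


log10(M0) = log10(5.0 x 10^21) = 21.699
Mw = 2/3 * (21.699 - 9.1)
= 2/3 * 12.599
= 8.4

8.4


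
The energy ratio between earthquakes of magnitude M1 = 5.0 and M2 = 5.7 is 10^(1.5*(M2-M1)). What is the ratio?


M2 - M1 = 5.7 - 5.0 = 0.7
1.5 * 0.7 = 1.05
ratio = 10^1.05 = 11.22

11.22


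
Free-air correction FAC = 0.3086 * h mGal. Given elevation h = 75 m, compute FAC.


FAC = 0.3086 * h
= 0.3086 * 75
= 23.145 mGal

23.145


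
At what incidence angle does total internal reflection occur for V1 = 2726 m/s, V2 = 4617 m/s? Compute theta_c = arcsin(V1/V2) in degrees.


V1/V2 = 2726/4617 = 0.590427
theta_c = arcsin(0.590427) = 36.1873 degrees

36.1873


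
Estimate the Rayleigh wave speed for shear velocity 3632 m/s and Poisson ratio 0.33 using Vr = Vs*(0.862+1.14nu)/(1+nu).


Numerator factor = 0.862 + 1.14*0.33 = 1.2382
Denominator = 1 + 0.33 = 1.33
Vr = 3632 * 1.2382 / 1.33 = 3381.31 m/s

3381.31


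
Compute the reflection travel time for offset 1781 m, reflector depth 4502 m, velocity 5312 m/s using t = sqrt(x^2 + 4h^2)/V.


x^2 + 4h^2 = 1781^2 + 4*4502^2 = 3171961 + 81072016 = 84243977
sqrt(84243977) = 9178.4518
t = 9178.4518 / 5312 = 1.7279 s

1.7279


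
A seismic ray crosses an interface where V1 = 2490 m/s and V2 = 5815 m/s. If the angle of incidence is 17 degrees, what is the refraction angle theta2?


sin(theta1) = sin(17 deg) = 0.292372
sin(theta2) = V2/V1 * sin(theta1) = 5815/2490 * 0.292372 = 0.682788
theta2 = arcsin(0.682788) = 43.0619 degrees

43.0619


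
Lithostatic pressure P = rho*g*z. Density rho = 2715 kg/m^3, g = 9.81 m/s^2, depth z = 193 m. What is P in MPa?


P = rho * g * z / 1e6
= 2715 * 9.81 * 193 / 1e6
= 5140390.95 / 1e6
= 5.1404 MPa

5.1404


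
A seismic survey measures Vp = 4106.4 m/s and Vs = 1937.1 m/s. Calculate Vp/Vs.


Vp/Vs = 4106.4 / 1937.1
= 2.1199

2.1199


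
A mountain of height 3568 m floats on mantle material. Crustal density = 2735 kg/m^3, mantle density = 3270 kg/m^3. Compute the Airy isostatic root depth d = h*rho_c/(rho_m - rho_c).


rho_m - rho_c = 3270 - 2735 = 535
d = 3568 * 2735 / 535
= 9758480 / 535
= 18240.15 m

18240.15


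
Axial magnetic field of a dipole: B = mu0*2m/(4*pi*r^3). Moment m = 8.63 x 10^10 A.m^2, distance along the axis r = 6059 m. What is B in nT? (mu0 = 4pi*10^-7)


m = 8.63 x 10^10 = 86300000000 A.m^2
2m = 172600000000 A.m^2
r^3 = 6059^3 = 222434863379
B = (4pi*10^-7) * 172600000000 / (4*pi * 222434863379) * 1e9
= 216895.556804 / 2795198930774.86 * 1e9
= 77.5957 nT

77.5957


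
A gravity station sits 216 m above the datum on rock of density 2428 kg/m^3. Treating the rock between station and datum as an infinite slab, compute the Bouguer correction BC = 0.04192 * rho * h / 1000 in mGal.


BC = 0.04192 * rho * h / 1000
= 0.04192 * 2428 * 216 / 1000
= 21.9849 mGal

21.9849


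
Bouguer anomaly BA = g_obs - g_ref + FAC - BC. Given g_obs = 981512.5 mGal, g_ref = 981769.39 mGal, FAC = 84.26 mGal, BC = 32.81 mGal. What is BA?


BA = g_obs - g_ref + FAC - BC
= 981512.5 - 981769.39 + 84.26 - 32.81
= -205.44 mGal

-205.44


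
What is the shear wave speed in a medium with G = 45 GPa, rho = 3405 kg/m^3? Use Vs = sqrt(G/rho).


Convert G to Pa: G = 45e9 Pa
Compute G/rho = 45e9 / 3405 = 13215859.0308
Vs = sqrt(13215859.0308) = 3635.36 m/s

3635.36


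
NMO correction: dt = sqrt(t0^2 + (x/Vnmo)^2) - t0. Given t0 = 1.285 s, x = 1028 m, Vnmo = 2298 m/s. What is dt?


x/Vnmo = 1028/2298 = 0.447346
(x/Vnmo)^2 = 0.200118
t0^2 = 1.651225
sqrt(1.651225 + 0.200118) = 1.360641
dt = 1.360641 - 1.285 = 0.075641

0.075641


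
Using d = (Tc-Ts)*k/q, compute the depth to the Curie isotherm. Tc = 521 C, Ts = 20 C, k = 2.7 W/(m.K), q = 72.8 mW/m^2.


T_Curie - T_surf = 521 - 20 = 501 C
Convert q to W/m^2: 72.8 mW/m^2 = 0.0728 W/m^2
d = 501 * 2.7 / 0.0728 = 18581.04 m

18581.04


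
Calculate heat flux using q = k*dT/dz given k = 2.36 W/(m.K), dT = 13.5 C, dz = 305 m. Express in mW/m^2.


q = k * dT / dz * 1000
= 2.36 * 13.5 / 305 * 1000
= 0.104459 * 1000
= 104.459 mW/m^2

104.459


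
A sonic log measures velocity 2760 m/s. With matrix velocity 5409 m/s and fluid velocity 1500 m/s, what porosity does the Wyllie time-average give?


1/V - 1/Vm = 1/2760 - 1/5409 = 0.00017744
1/Vf - 1/Vm = 1/1500 - 1/5409 = 0.00048179
phi = 0.00017744 / 0.00048179 = 0.3683

0.3683


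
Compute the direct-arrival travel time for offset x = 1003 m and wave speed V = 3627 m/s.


t = x / V
= 1003 / 3627
= 0.2765 s

0.2765


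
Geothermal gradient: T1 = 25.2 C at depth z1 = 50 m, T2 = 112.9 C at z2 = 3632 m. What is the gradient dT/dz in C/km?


dT = 112.9 - 25.2 = 87.7 C
dz = 3632 - 50 = 3582 m
gradient = dT/dz * 1000 = 87.7/3582 * 1000 = 24.4835 C/km

24.4835


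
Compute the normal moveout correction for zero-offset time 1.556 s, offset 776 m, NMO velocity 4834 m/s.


x/Vnmo = 776/4834 = 0.16053
(x/Vnmo)^2 = 0.02577
t0^2 = 2.421136
sqrt(2.421136 + 0.02577) = 1.564259
dt = 1.564259 - 1.556 = 0.008259

0.008259


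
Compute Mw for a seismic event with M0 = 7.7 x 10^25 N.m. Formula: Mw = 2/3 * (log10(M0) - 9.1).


log10(M0) = log10(7.7 x 10^25) = 25.8865
Mw = 2/3 * (25.8865 - 9.1)
= 2/3 * 16.7865
= 11.19

11.19


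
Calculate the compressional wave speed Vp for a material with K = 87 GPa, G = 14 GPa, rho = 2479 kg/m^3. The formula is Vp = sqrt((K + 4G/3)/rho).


First compute the effective modulus:
K + 4G/3 = 87e9 + 4*14e9/3 = 105666666666.67 Pa
Then divide by density:
105666666666.67 / 2479 = 42624714.2665 Pa/(kg/m^3)
Take the square root:
Vp = sqrt(42624714.2665) = 6528.76 m/s

6528.76


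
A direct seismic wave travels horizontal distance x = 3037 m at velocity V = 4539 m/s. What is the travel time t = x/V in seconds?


t = x / V
= 3037 / 4539
= 0.6691 s

0.6691


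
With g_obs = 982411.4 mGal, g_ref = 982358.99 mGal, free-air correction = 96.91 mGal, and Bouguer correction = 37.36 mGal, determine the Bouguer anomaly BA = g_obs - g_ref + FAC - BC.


BA = g_obs - g_ref + FAC - BC
= 982411.4 - 982358.99 + 96.91 - 37.36
= 111.96 mGal

111.96


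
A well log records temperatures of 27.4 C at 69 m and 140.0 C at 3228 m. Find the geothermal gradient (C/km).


dT = 140.0 - 27.4 = 112.6 C
dz = 3228 - 69 = 3159 m
gradient = dT/dz * 1000 = 112.6/3159 * 1000 = 35.6442 C/km

35.6442


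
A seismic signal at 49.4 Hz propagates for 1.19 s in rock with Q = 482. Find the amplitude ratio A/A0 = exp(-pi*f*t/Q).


pi*f*t/Q = pi*49.4*1.19/482 = 0.383157
A/A0 = exp(-0.383157) = 0.681706

0.681706


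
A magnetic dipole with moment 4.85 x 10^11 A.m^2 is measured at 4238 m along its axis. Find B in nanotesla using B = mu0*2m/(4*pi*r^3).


m = 4.85 x 10^11 = 485000000000 A.m^2
2m = 970000000000 A.m^2
r^3 = 4238^3 = 76117209272
B = (4pi*10^-7) * 970000000000 / (4*pi * 76117209272) * 1e9
= 1218937.949593 / 956517061842.69 * 1e9
= 1274.3505 nT

1274.3505


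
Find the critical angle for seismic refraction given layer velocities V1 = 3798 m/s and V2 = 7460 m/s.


V1/V2 = 3798/7460 = 0.509115
theta_c = arcsin(0.509115) = 30.6049 degrees

30.6049


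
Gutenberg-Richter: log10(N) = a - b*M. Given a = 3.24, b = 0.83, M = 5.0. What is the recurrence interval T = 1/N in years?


log10(N) = 3.24 - 0.83*5.0 = -0.91
N = 10^-0.91 = 0.123027
T = 1/N = 1/0.123027 = 8.1283 years

8.1283


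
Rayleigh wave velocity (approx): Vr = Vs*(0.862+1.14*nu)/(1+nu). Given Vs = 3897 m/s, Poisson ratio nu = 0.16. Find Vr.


Numerator factor = 0.862 + 1.14*0.16 = 1.0444
Denominator = 1 + 0.16 = 1.16
Vr = 3897 * 1.0444 / 1.16 = 3508.64 m/s

3508.64


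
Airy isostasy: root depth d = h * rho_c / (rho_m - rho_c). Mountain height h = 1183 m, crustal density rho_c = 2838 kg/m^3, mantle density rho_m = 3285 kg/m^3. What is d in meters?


rho_m - rho_c = 3285 - 2838 = 447
d = 1183 * 2838 / 447
= 3357354 / 447
= 7510.86 m

7510.86


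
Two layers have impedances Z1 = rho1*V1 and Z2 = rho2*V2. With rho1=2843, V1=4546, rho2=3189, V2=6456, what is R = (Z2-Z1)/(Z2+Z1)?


Z1 = 2843 * 4546 = 12924278
Z2 = 3189 * 6456 = 20588184
R = (20588184 - 12924278) / (20588184 + 12924278) = 7663906 / 33512462 = 0.2287

0.2287


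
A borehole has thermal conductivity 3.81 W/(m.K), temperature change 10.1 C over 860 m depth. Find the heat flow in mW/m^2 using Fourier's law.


q = k * dT / dz * 1000
= 3.81 * 10.1 / 860 * 1000
= 0.044745 * 1000
= 44.7453 mW/m^2

44.7453


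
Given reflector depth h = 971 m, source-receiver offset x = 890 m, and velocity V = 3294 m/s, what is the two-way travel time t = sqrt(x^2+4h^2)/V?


x^2 + 4h^2 = 890^2 + 4*971^2 = 792100 + 3771364 = 4563464
sqrt(4563464) = 2136.2266
t = 2136.2266 / 3294 = 0.6485 s

0.6485


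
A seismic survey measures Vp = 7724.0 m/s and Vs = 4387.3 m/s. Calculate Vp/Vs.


Vp/Vs = 7724.0 / 4387.3
= 1.7605

1.7605


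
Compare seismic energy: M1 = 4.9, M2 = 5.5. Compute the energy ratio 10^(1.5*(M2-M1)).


M2 - M1 = 5.5 - 4.9 = 0.6
1.5 * 0.6 = 0.9
ratio = 10^0.9 = 7.94

7.94


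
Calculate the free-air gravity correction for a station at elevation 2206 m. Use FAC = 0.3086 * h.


FAC = 0.3086 * h
= 0.3086 * 2206
= 680.7716 mGal

680.7716


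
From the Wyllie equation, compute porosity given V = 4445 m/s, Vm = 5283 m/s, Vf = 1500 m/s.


1/V - 1/Vm = 1/4445 - 1/5283 = 3.569e-05
1/Vf - 1/Vm = 1/1500 - 1/5283 = 0.00047738
phi = 3.569e-05 / 0.00047738 = 0.0748

0.0748


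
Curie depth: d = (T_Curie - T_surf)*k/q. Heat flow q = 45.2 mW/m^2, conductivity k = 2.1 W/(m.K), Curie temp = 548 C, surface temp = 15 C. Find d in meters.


T_Curie - T_surf = 548 - 15 = 533 C
Convert q to W/m^2: 45.2 mW/m^2 = 0.0452 W/m^2
d = 533 * 2.1 / 0.0452 = 24763.27 m

24763.27


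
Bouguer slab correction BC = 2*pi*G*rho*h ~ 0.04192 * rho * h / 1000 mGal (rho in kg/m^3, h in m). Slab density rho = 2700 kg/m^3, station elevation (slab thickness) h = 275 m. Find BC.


BC = 0.04192 * rho * h / 1000
= 0.04192 * 2700 * 275 / 1000
= 31.1256 mGal

31.1256


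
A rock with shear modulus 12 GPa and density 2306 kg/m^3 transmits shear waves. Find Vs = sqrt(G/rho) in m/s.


Convert G to Pa: G = 12e9 Pa
Compute G/rho = 12e9 / 2306 = 5203816.1318
Vs = sqrt(5203816.1318) = 2281.19 m/s

2281.19


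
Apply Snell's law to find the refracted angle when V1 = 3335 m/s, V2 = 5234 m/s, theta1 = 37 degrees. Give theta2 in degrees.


sin(theta1) = sin(37 deg) = 0.601815
sin(theta2) = V2/V1 * sin(theta1) = 5234/3335 * 0.601815 = 0.944498
theta2 = arcsin(0.944498) = 70.8211 degrees

70.8211


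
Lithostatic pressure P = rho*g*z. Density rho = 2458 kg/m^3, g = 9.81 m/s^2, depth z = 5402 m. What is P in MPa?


P = rho * g * z / 1e6
= 2458 * 9.81 * 5402 / 1e6
= 130258317.96 / 1e6
= 130.2583 MPa

130.2583


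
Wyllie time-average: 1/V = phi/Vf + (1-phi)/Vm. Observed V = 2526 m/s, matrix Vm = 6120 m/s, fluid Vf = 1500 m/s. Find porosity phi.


1/V - 1/Vm = 1/2526 - 1/6120 = 0.00023248
1/Vf - 1/Vm = 1/1500 - 1/6120 = 0.00050327
phi = 0.00023248 / 0.00050327 = 0.4619

0.4619


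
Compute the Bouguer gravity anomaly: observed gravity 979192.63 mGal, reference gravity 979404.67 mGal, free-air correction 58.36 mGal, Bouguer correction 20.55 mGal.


BA = g_obs - g_ref + FAC - BC
= 979192.63 - 979404.67 + 58.36 - 20.55
= -174.23 mGal

-174.23


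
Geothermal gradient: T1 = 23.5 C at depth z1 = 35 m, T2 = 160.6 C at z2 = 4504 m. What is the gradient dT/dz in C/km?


dT = 160.6 - 23.5 = 137.1 C
dz = 4504 - 35 = 4469 m
gradient = dT/dz * 1000 = 137.1/4469 * 1000 = 30.678 C/km

30.678


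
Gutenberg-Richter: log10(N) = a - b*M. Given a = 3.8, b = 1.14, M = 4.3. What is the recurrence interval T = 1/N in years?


log10(N) = 3.8 - 1.14*4.3 = -1.102
N = 10^-1.102 = 0.079068
T = 1/N = 1/0.079068 = 12.6474 years

12.6474


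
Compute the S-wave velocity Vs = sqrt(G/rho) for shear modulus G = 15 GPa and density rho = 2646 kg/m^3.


Convert G to Pa: G = 15e9 Pa
Compute G/rho = 15e9 / 2646 = 5668934.2404
Vs = sqrt(5668934.2404) = 2380.95 m/s

2380.95


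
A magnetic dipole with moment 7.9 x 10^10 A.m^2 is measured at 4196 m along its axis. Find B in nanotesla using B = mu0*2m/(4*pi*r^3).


m = 7.9 x 10^10 = 79000000000 A.m^2
2m = 158000000000 A.m^2
r^3 = 4196^3 = 73876521536
B = (4pi*10^-7) * 158000000000 / (4*pi * 73876521536) * 1e9
= 198548.655707 / 928359749321.06 * 1e9
= 213.8704 nT

213.8704


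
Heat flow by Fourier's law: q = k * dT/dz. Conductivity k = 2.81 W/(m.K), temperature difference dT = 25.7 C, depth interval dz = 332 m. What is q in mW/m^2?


q = k * dT / dz * 1000
= 2.81 * 25.7 / 332 * 1000
= 0.217521 * 1000
= 217.5211 mW/m^2

217.5211


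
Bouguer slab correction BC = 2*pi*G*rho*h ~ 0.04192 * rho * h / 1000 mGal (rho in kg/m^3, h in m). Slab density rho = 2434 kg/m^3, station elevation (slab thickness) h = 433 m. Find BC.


BC = 0.04192 * rho * h / 1000
= 0.04192 * 2434 * 433 / 1000
= 44.1804 mGal

44.1804


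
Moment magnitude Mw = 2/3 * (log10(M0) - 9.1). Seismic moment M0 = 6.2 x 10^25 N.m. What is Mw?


log10(M0) = log10(6.2 x 10^25) = 25.7924
Mw = 2/3 * (25.7924 - 9.1)
= 2/3 * 16.6924
= 11.13

11.13


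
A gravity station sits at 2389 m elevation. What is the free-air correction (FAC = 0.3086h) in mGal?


FAC = 0.3086 * h
= 0.3086 * 2389
= 737.2454 mGal

737.2454


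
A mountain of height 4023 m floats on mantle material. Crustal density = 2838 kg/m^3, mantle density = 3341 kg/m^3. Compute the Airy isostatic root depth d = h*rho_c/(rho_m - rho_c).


rho_m - rho_c = 3341 - 2838 = 503
d = 4023 * 2838 / 503
= 11417274 / 503
= 22698.36 m

22698.36


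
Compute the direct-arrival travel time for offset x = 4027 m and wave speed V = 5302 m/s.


t = x / V
= 4027 / 5302
= 0.7595 s

0.7595


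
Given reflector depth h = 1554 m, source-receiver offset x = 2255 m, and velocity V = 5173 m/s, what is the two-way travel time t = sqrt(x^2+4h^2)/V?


x^2 + 4h^2 = 2255^2 + 4*1554^2 = 5085025 + 9659664 = 14744689
sqrt(14744689) = 3839.8814
t = 3839.8814 / 5173 = 0.7423 s

0.7423


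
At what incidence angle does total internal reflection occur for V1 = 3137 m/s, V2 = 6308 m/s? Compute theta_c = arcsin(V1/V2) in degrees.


V1/V2 = 3137/6308 = 0.497305
theta_c = arcsin(0.497305) = 29.8219 degrees

29.8219


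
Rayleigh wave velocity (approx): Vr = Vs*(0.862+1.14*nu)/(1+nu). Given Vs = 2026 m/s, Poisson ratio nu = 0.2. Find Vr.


Numerator factor = 0.862 + 1.14*0.2 = 1.09
Denominator = 1 + 0.2 = 1.2
Vr = 2026 * 1.09 / 1.2 = 1840.28 m/s

1840.28


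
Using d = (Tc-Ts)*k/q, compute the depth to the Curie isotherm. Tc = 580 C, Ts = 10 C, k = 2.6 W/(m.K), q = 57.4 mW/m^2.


T_Curie - T_surf = 580 - 10 = 570 C
Convert q to W/m^2: 57.4 mW/m^2 = 0.0574 W/m^2
d = 570 * 2.6 / 0.0574 = 25818.82 m

25818.82


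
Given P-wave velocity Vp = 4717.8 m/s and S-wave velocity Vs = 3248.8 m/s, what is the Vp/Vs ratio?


Vp/Vs = 4717.8 / 3248.8
= 1.4522

1.4522


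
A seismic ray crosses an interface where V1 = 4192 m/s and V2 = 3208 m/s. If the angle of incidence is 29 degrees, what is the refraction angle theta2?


sin(theta1) = sin(29 deg) = 0.48481
sin(theta2) = V2/V1 * sin(theta1) = 3208/4192 * 0.48481 = 0.371009
theta2 = arcsin(0.371009) = 21.7779 degrees

21.7779


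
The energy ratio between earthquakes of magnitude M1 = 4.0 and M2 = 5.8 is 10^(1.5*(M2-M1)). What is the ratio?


M2 - M1 = 5.8 - 4.0 = 1.8
1.5 * 1.8 = 2.7
ratio = 10^2.7 = 501.19

501.19


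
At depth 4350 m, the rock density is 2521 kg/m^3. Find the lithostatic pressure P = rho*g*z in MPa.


P = rho * g * z / 1e6
= 2521 * 9.81 * 4350 / 1e6
= 107579893.5 / 1e6
= 107.5799 MPa

107.5799


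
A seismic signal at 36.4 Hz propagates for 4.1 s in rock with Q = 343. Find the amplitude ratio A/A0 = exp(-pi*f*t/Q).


pi*f*t/Q = pi*36.4*4.1/343 = 1.366913
A/A0 = exp(-1.366913) = 0.254893

0.254893


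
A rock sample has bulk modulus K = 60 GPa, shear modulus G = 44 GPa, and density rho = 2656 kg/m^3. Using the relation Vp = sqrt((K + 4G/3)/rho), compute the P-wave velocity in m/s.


First compute the effective modulus:
K + 4G/3 = 60e9 + 4*44e9/3 = 118666666666.67 Pa
Then divide by density:
118666666666.67 / 2656 = 44678714.8594 Pa/(kg/m^3)
Take the square root:
Vp = sqrt(44678714.8594) = 6684.21 m/s

6684.21


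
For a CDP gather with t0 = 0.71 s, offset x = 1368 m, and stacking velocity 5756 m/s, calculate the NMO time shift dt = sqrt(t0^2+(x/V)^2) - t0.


x/Vnmo = 1368/5756 = 0.237665
(x/Vnmo)^2 = 0.056485
t0^2 = 0.5041
sqrt(0.5041 + 0.056485) = 0.748722
dt = 0.748722 - 0.71 = 0.038722

0.038722


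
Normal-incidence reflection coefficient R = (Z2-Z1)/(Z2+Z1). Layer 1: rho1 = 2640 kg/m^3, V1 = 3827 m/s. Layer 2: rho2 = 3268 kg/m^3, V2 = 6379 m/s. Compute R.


Z1 = 2640 * 3827 = 10103280
Z2 = 3268 * 6379 = 20846572
R = (20846572 - 10103280) / (20846572 + 10103280) = 10743292 / 30949852 = 0.3471

0.3471


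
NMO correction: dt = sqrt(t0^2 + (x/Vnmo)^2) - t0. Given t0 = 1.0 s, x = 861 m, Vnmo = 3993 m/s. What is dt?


x/Vnmo = 861/3993 = 0.215627
(x/Vnmo)^2 = 0.046495
t0^2 = 1.0
sqrt(1.0 + 0.046495) = 1.022983
dt = 1.022983 - 1.0 = 0.022983

0.022983


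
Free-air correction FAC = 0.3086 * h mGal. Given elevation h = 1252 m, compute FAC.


FAC = 0.3086 * h
= 0.3086 * 1252
= 386.3672 mGal

386.3672
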